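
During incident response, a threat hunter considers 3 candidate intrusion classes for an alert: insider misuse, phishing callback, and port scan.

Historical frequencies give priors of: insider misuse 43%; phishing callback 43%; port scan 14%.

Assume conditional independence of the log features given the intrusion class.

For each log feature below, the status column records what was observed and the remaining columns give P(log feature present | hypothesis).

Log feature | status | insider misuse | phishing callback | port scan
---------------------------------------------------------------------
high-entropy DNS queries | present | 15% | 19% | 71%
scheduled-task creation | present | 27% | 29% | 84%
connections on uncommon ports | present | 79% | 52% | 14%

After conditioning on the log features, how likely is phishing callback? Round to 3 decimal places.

0.326

Multiply each prior by the joint likelihood of the log feature pattern:
  insider misuse: 0.43 × 0.15 × 0.27 × 0.79 = 0.013758
  phishing callback: 0.43 × 0.19 × 0.29 × 0.52 = 0.01232
  port scan: 0.14 × 0.71 × 0.84 × 0.14 = 0.011689
Normalizing constant Z = 0.013758 + 0.01232 + 0.011689 = 0.037768.
P(phishing callback | evidence) = 0.01232 / 0.037768 ≈ 0.326.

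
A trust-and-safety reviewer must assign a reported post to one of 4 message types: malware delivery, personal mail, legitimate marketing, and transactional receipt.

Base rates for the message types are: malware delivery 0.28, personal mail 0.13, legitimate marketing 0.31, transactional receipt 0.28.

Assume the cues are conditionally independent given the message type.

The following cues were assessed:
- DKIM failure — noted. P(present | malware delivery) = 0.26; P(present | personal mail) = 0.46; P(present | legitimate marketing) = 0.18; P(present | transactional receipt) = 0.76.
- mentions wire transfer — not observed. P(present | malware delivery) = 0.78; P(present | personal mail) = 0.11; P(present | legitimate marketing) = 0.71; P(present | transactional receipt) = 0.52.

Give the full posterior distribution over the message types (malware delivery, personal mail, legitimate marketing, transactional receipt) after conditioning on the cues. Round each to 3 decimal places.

For each hypothesis, the unnormalized posterior weight is prior × product of the cue likelihoods (using 1 − P(present | H) for each absent cue):
  malware delivery: 0.28 × 0.26 × (1 − 0.78) = 0.016016
  personal mail: 0.13 × 0.46 × (1 − 0.11) = 0.053222
  legitimate marketing: 0.31 × 0.18 × (1 − 0.71) = 0.016182
  transactional receipt: 0.28 × 0.76 × (1 − 0.52) = 0.10214
The unnormalized weights sum to 0.18756.
P(malware delivery | evidence) = 0.016016 / 0.18756 ≈ 0.085
P(personal mail | evidence) = 0.053222 / 0.18756 ≈ 0.284
P(legitimate marketing | evidence) = 0.016182 / 0.18756 ≈ 0.086
P(transactional receipt | evidence) = 0.10214 / 0.18756 ≈ 0.545

0.085, 0.284, 0.086, 0.545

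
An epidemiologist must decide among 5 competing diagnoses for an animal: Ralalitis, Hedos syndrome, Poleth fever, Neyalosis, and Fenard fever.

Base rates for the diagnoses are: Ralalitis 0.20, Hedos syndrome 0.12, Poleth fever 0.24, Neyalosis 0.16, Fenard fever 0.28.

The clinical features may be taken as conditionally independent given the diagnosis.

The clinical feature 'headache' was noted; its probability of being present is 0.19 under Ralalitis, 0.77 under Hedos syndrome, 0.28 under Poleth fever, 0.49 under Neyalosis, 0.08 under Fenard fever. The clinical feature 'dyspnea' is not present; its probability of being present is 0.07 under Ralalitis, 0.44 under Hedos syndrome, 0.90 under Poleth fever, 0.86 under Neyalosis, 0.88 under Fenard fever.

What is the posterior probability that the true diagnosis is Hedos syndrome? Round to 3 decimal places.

0.481

Multiply each prior by the joint likelihood of the clinical feature pattern (using 1 − P(present | H) for each absent clinical feature):
  Ralalitis: 0.20 × 0.19 × (1 − 0.07) = 0.03534
  Hedos syndrome: 0.12 × 0.77 × (1 − 0.44) = 0.051744
  Poleth fever: 0.24 × 0.28 × (1 − 0.90) = 0.00672
  Neyalosis: 0.16 × 0.49 × (1 − 0.86) = 0.010976
  Fenard fever: 0.28 × 0.08 × (1 − 0.88) = 0.002688
Marginal likelihood of the evidence = 0.10747.
P(Hedos syndrome | evidence) = 0.051744 / 0.10747 ≈ 0.481.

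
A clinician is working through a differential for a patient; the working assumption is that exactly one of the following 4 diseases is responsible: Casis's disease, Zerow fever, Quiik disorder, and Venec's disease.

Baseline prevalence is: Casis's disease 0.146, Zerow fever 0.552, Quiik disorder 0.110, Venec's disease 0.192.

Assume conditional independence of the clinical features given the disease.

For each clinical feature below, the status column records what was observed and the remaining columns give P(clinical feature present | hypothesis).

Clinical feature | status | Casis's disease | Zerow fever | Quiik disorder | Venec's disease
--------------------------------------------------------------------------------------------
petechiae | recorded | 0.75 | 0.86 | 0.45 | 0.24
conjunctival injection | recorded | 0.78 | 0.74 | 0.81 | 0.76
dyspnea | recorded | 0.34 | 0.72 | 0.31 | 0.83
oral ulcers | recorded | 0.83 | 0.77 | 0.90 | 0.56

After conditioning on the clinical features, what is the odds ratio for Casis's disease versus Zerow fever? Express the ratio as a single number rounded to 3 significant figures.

0.124

Posterior odds equal prior odds times the likelihood ratio; only the two competing hypotheses matter.
  Casis's disease: 0.146 × 0.75 × 0.78 × 0.34 × 0.83 = 0.024103
  Zerow fever: 0.552 × 0.86 × 0.74 × 0.72 × 0.77 = 0.19476
Odds(Casis's disease : Zerow fever) = 0.024103 / 0.19476 ≈ 0.124.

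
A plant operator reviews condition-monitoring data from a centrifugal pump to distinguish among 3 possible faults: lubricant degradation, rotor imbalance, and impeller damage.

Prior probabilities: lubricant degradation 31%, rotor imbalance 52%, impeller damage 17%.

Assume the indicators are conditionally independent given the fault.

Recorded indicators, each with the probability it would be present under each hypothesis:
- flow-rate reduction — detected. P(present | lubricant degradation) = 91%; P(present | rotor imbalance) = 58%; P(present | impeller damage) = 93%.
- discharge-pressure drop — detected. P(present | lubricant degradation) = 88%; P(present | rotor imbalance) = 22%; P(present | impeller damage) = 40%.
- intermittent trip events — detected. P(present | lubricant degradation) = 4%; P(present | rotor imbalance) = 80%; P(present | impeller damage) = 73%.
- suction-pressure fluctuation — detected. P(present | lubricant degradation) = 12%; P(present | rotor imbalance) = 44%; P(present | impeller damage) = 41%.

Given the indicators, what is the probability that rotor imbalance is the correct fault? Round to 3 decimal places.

0.537

Multiply each prior by the joint likelihood of the indicator pattern:
  lubricant degradation: 0.31 × 0.91 × 0.88 × 0.04 × 0.12 = 0.0011916
  rotor imbalance: 0.52 × 0.58 × 0.22 × 0.80 × 0.44 = 0.023356
  impeller damage: 0.17 × 0.93 × 0.40 × 0.73 × 0.41 = 0.018928
Normalizing constant Z = 0.0011916 + 0.023356 + 0.018928 = 0.043475.
P(rotor imbalance | evidence) = 0.023356 / 0.043475 ≈ 0.537.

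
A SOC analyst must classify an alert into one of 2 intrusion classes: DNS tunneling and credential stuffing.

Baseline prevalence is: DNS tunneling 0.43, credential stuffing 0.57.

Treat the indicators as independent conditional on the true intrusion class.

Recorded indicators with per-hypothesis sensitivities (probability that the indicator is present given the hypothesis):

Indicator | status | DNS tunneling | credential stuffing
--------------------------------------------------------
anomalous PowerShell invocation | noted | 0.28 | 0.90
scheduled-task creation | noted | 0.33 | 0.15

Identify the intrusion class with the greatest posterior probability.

credential stuffing

By Bayes' rule with conditional independence, the unnormalized weight for each hypothesis is prior × ∏ likelihoods:
  DNS tunneling: 0.43 × 0.28 × 0.33 = 0.039732
  credential stuffing: 0.57 × 0.90 × 0.15 = 0.07695
The unnormalized weights sum to 0.11668.
P(DNS tunneling | evidence) ≈ 0.039732 / 0.11668 ≈ 0.341
P(credential stuffing | evidence) ≈ 0.07695 / 0.11668 ≈ 0.659
The largest is 0.659, so credential stuffing is most probable.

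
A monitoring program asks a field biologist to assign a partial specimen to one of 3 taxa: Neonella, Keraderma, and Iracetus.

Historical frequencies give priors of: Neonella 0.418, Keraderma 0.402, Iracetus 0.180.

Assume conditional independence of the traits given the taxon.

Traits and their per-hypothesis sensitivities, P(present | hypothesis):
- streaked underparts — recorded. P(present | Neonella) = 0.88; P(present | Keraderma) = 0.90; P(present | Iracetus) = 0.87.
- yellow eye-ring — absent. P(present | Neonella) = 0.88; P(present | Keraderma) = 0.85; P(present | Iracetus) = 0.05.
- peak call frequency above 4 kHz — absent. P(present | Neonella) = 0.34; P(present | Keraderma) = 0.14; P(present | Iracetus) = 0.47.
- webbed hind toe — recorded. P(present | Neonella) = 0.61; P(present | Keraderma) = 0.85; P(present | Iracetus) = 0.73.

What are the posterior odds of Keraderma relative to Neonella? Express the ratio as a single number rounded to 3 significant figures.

The normalizing constant cancels in an odds ratio, so compute prior × likelihood for the two hypotheses only (using 1 − P(present | H) for each absent trait):
  Keraderma: 0.402 × 0.90 × (1 − 0.85) × (1 − 0.14) × 0.85 = 0.039671
  Neonella: 0.418 × 0.88 × (1 − 0.88) × (1 − 0.34) × 0.61 = 0.017771
Posterior odds = 0.039671 / 0.017771 ≈ 2.23.

2.23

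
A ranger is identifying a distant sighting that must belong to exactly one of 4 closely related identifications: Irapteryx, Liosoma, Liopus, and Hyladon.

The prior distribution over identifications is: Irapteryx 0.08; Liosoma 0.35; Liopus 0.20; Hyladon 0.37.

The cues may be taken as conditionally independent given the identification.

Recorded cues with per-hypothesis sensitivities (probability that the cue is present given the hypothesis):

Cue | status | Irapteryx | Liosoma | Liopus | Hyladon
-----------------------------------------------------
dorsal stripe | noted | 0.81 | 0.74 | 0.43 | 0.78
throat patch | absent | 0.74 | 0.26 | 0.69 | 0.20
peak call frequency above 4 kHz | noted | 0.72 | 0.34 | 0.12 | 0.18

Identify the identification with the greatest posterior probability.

Multiply each prior by the joint likelihood of the cue pattern (using 1 − P(present | H) for each absent cue):
  Irapteryx: 0.08 × 0.81 × (1 − 0.74) × 0.72 = 0.012131
  Liosoma: 0.35 × 0.74 × (1 − 0.26) × 0.34 = 0.065164
  Liopus: 0.20 × 0.43 × (1 − 0.69) × 0.12 = 0.0031992
  Hyladon: 0.37 × 0.78 × (1 − 0.20) × 0.18 = 0.041558
Normalizing constant Z = 0.012131 + 0.065164 + 0.0031992 + 0.041558 = 0.12205.
P(Irapteryx | evidence) ≈ 0.012131 / 0.12205 ≈ 0.099
P(Liosoma | evidence) ≈ 0.065164 / 0.12205 ≈ 0.534
P(Liopus | evidence) ≈ 0.0031992 / 0.12205 ≈ 0.026
P(Hyladon | evidence) ≈ 0.041558 / 0.12205 ≈ 0.340
The largest is 0.534, so Liosoma is most probable.

Liosoma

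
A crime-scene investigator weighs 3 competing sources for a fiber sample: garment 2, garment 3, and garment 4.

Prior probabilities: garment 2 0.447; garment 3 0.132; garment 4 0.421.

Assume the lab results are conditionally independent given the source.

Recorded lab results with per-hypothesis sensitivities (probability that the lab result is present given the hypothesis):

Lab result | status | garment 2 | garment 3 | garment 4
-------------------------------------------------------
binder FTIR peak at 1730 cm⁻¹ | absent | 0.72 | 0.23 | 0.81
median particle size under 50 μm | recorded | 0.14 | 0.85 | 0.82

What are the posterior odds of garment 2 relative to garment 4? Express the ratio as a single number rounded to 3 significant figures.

The normalizing constant cancels in an odds ratio, so compute prior × likelihood for the two hypotheses only (using 1 − P(present | H) for each absent lab result):
  garment 2: 0.447 × (1 − 0.72) × 0.14 = 0.017522
  garment 4: 0.421 × (1 − 0.81) × 0.82 = 0.065592
Odds(garment 2 : garment 4) = 0.017522 / 0.065592 ≈ 0.267.

0.267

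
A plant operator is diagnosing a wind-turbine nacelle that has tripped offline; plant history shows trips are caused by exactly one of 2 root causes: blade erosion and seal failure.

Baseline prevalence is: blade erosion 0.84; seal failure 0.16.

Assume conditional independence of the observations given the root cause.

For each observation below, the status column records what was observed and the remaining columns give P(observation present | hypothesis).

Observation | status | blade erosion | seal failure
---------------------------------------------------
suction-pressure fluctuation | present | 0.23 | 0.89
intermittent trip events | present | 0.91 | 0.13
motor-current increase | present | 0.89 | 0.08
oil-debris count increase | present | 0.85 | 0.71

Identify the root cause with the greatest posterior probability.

blade erosion

By Bayes' rule with conditional independence, the unnormalized weight for each hypothesis is prior × ∏ likelihoods:
  blade erosion: 0.84 × 0.23 × 0.91 × 0.89 × 0.85 = 0.133
  seal failure: 0.16 × 0.89 × 0.13 × 0.08 × 0.71 = 0.0010515
Normalizing constant Z = 0.133 + 0.0010515 = 0.13405.
P(blade erosion | evidence) ≈ 0.133 / 0.13405 ≈ 0.992
P(seal failure | evidence) ≈ 0.0010515 / 0.13405 ≈ 0.008
The largest is 0.992, so blade erosion is most probable.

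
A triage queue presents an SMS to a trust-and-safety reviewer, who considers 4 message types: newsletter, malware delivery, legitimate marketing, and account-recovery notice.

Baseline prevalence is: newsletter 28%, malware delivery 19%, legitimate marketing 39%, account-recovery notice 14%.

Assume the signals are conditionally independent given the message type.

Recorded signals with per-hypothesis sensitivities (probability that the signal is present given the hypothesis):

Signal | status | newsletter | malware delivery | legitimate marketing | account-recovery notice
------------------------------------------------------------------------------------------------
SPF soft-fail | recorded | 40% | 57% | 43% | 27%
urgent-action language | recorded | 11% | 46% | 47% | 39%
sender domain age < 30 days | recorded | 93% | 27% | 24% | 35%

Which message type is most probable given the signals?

For each hypothesis, the unnormalized posterior weight is prior × product of the signal likelihoods:
  newsletter: 0.28 × 0.40 × 0.11 × 0.93 = 0.011458
  malware delivery: 0.19 × 0.57 × 0.46 × 0.27 = 0.013451
  legitimate marketing: 0.39 × 0.43 × 0.47 × 0.24 = 0.018917
  account-recovery notice: 0.14 × 0.27 × 0.39 × 0.35 = 0.0051597
Marginal likelihood of the evidence = 0.048985.
P(newsletter | evidence) ≈ 0.011458 / 0.048985 ≈ 0.234
P(malware delivery | evidence) ≈ 0.013451 / 0.048985 ≈ 0.275
P(legitimate marketing | evidence) ≈ 0.018917 / 0.048985 ≈ 0.386
P(account-recovery notice | evidence) ≈ 0.0051597 / 0.048985 ≈ 0.105
The largest is 0.386, so legitimate marketing is most probable.

legitimate marketing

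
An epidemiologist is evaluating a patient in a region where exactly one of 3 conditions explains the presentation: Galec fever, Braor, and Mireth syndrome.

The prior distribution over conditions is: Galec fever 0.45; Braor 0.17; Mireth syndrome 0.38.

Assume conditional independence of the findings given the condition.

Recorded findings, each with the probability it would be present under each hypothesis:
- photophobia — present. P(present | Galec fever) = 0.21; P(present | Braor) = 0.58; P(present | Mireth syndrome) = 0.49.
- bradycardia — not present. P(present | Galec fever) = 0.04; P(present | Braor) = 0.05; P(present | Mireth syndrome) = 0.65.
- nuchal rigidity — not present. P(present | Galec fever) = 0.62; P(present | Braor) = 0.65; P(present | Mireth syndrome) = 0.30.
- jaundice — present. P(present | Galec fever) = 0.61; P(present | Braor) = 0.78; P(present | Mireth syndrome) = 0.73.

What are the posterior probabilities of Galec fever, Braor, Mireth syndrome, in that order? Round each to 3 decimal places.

For each hypothesis, the unnormalized posterior weight is prior × product of the finding likelihoods (using 1 − P(present | H) for each absent finding):
  Galec fever: 0.45 × 0.21 × (1 − 0.04) × (1 − 0.62) × 0.61 = 0.021029
  Braor: 0.17 × 0.58 × (1 − 0.05) × (1 − 0.65) × 0.78 = 0.025572
  Mireth syndrome: 0.38 × 0.49 × (1 − 0.65) × (1 − 0.30) × 0.73 = 0.033302
Normalizing constant Z = 0.021029 + 0.025572 + 0.033302 = 0.079903.
P(Galec fever | evidence) = 0.021029 / 0.079903 ≈ 0.263
P(Braor | evidence) = 0.025572 / 0.079903 ≈ 0.320
P(Mireth syndrome | evidence) = 0.033302 / 0.079903 ≈ 0.417

0.263, 0.320, 0.417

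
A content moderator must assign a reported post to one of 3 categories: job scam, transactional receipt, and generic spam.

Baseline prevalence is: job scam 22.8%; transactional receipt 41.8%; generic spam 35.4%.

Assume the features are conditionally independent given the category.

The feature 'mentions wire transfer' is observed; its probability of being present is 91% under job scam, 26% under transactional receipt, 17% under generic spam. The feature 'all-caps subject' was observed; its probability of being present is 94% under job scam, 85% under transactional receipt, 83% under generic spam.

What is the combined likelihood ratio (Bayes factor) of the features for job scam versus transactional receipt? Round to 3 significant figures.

3.87

Take the product of per-feature likelihoods under each hypothesis, then divide.
  job scam: 0.91 × 0.94 = 0.8554
  transactional receipt: 0.26 × 0.85 = 0.221
Bayes factor = 0.8554 / 0.221 ≈ 3.87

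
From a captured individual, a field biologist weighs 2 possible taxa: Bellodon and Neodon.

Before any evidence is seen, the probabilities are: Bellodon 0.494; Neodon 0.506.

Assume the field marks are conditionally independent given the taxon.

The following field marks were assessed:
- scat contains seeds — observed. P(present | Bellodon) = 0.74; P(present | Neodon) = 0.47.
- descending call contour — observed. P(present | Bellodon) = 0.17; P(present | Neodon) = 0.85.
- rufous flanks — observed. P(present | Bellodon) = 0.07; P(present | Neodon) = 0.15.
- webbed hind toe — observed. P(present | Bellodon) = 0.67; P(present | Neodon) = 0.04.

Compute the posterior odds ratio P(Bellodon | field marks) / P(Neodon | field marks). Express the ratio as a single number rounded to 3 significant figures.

Unnormalized posterior weight (prior times the field mark likelihoods) for each of the two hypotheses:
  Bellodon: 0.494 × 0.74 × 0.17 × 0.07 × 0.67 = 0.0029146
  Neodon: 0.506 × 0.47 × 0.85 × 0.15 × 0.04 = 0.0012129
Posterior odds = 0.0029146 / 0.0012129 ≈ 2.40.

2.40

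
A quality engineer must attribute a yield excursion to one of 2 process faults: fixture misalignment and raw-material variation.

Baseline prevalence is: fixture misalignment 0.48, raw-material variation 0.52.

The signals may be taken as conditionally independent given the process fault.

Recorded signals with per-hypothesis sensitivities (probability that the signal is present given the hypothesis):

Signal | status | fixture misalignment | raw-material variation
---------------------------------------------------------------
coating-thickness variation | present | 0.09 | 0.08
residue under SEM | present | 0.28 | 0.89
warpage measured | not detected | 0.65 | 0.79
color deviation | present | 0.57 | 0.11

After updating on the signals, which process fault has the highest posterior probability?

fixture misalignment

Multiply each prior by the joint likelihood of the signal pattern (using 1 − P(present | H) for each absent signal):
  fixture misalignment: 0.48 × 0.09 × 0.28 × (1 − 0.65) × 0.57 = 0.0024132
  raw-material variation: 0.52 × 0.08 × 0.89 × (1 − 0.79) × 0.11 = 0.00085525
Normalizing constant Z = 0.0024132 + 0.00085525 = 0.0032684.
P(fixture misalignment | evidence) ≈ 0.0024132 / 0.0032684 ≈ 0.738
P(raw-material variation | evidence) ≈ 0.00085525 / 0.0032684 ≈ 0.262
The largest is 0.738, so fixture misalignment is most probable.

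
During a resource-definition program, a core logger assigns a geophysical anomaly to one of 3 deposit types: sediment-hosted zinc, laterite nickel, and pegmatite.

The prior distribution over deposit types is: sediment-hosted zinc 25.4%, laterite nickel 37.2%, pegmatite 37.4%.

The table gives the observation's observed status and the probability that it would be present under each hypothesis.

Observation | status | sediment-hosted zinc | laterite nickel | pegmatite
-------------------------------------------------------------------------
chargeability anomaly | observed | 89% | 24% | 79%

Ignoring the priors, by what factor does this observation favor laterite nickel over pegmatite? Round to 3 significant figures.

The Bayes factor is the ratio of the two likelihoods.
  laterite nickel: 0.24
  pegmatite: 0.79
Bayes factor = 0.24 / 0.79 ≈ 0.304

0.304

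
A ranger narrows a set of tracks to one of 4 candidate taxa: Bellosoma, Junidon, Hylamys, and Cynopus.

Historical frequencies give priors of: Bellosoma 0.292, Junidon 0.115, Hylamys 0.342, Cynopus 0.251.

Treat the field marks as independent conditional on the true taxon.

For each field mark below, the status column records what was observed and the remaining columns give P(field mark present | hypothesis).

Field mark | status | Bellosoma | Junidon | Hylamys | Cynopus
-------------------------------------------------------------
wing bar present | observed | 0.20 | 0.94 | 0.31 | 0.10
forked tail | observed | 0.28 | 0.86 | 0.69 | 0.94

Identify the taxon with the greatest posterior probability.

Multiply each prior by the joint likelihood of the field mark pattern:
  Bellosoma: 0.292 × 0.20 × 0.28 = 0.016352
  Junidon: 0.115 × 0.94 × 0.86 = 0.092966
  Hylamys: 0.342 × 0.31 × 0.69 = 0.073154
  Cynopus: 0.251 × 0.10 × 0.94 = 0.023594
Marginal likelihood of the evidence = 0.20607.
P(Bellosoma | evidence) ≈ 0.016352 / 0.20607 ≈ 0.079
P(Junidon | evidence) ≈ 0.092966 / 0.20607 ≈ 0.451
P(Hylamys | evidence) ≈ 0.073154 / 0.20607 ≈ 0.355
P(Cynopus | evidence) ≈ 0.023594 / 0.20607 ≈ 0.114
The largest is 0.451, so Junidon is most probable.

Junidon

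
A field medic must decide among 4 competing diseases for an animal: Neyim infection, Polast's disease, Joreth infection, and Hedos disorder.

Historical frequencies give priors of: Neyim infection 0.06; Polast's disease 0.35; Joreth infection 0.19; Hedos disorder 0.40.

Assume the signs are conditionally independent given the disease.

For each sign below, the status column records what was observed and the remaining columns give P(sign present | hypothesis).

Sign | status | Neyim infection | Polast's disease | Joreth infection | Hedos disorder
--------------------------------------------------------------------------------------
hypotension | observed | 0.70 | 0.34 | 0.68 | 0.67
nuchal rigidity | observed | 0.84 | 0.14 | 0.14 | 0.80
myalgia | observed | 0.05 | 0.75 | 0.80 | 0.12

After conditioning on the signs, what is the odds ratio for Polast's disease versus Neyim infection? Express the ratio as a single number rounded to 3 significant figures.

Posterior odds equal prior odds times the likelihood ratio; only the two competing hypotheses matter.
  Polast's disease: 0.35 × 0.34 × 0.14 × 0.75 = 0.012495
  Neyim infection: 0.06 × 0.70 × 0.84 × 0.05 = 0.001764
Odds(Polast's disease : Neyim infection) = 0.012495 / 0.001764 ≈ 7.08.

7.08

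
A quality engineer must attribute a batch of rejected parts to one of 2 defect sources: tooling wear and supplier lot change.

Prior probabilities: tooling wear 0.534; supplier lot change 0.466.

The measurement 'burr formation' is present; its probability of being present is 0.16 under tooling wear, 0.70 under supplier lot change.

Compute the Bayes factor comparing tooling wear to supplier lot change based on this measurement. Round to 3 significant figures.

0.229

The Bayes factor is the ratio of the two likelihoods.
  tooling wear: 0.16
  supplier lot change: 0.7
Bayes factor = 0.16 / 0.7 ≈ 0.229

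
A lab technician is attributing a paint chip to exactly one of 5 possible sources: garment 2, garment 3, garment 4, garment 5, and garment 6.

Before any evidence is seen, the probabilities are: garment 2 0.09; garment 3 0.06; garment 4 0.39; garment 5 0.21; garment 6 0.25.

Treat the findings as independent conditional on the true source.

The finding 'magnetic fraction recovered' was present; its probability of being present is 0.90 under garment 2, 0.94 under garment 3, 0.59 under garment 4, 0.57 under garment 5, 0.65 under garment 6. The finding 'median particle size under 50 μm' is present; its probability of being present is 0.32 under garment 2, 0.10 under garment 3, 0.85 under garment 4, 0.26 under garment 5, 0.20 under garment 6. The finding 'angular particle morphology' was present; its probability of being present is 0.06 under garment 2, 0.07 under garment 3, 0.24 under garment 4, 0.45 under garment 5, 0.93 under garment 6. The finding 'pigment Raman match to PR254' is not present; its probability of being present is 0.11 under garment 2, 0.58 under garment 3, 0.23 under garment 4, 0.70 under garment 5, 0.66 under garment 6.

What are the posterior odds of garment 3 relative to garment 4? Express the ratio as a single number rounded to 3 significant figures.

The normalizing constant cancels in an odds ratio, so compute prior × likelihood for the two hypotheses only (using 1 − P(present | H) for each absent finding):
  garment 3: 0.06 × 0.94 × 0.10 × 0.07 × (1 − 0.58) = 0.00016582
  garment 4: 0.39 × 0.59 × 0.85 × 0.24 × (1 − 0.23) = 0.036144
Posterior odds = 0.00016582 / 0.036144 ≈ 0.00459.

0.00459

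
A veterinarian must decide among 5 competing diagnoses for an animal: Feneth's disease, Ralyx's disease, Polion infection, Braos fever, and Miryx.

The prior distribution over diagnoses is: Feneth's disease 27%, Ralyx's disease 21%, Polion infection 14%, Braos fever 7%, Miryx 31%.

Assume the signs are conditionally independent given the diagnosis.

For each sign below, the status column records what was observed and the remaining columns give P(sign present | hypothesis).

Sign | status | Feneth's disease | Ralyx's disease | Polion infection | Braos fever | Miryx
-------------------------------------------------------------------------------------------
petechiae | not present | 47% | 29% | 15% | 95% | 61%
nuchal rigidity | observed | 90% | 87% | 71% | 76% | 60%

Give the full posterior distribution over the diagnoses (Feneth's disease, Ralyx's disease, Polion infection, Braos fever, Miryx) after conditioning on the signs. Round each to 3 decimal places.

By Bayes' rule with conditional independence, the unnormalized weight for each hypothesis is prior × ∏ likelihoods (using 1 − P(present | H) for each absent sign):
  Feneth's disease: 0.27 × (1 − 0.47) × 0.90 = 0.12879
  Ralyx's disease: 0.21 × (1 − 0.29) × 0.87 = 0.12972
  Polion infection: 0.14 × (1 − 0.15) × 0.71 = 0.08449
  Braos fever: 0.07 × (1 − 0.95) × 0.76 = 0.00266
  Miryx: 0.31 × (1 − 0.61) × 0.60 = 0.07254
Normalizing constant Z = 0.12879 + 0.12972 + 0.08449 + 0.00266 + 0.07254 = 0.4182.
P(Feneth's disease | evidence) = 0.12879 / 0.4182 ≈ 0.308
P(Ralyx's disease | evidence) = 0.12972 / 0.4182 ≈ 0.310
P(Polion infection | evidence) = 0.08449 / 0.4182 ≈ 0.202
P(Braos fever | evidence) = 0.00266 / 0.4182 ≈ 0.006
P(Miryx | evidence) = 0.07254 / 0.4182 ≈ 0.173

0.308, 0.310, 0.202, 0.006, 0.173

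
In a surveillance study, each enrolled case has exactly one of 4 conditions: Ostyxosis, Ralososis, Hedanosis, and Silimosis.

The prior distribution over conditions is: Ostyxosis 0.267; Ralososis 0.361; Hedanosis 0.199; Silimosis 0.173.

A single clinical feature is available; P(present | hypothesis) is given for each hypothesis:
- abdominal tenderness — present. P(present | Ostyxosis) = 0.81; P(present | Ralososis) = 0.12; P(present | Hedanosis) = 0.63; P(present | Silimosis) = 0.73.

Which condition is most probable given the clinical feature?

Ostyxosis

By Bayes' rule, the unnormalized weight for each hypothesis is prior × likelihood:
  Ostyxosis: 0.267 × 0.81 = 0.21627
  Ralososis: 0.361 × 0.12 = 0.04332
  Hedanosis: 0.199 × 0.63 = 0.12537
  Silimosis: 0.173 × 0.73 = 0.12629
Normalizing constant Z = 0.21627 + 0.04332 + 0.12537 + 0.12629 = 0.51125.
P(Ostyxosis | evidence) ≈ 0.21627 / 0.51125 ≈ 0.423
P(Ralososis | evidence) ≈ 0.04332 / 0.51125 ≈ 0.085
P(Hedanosis | evidence) ≈ 0.12537 / 0.51125 ≈ 0.245
P(Silimosis | evidence) ≈ 0.12629 / 0.51125 ≈ 0.247
The largest is 0.423, so Ostyxosis is most probable.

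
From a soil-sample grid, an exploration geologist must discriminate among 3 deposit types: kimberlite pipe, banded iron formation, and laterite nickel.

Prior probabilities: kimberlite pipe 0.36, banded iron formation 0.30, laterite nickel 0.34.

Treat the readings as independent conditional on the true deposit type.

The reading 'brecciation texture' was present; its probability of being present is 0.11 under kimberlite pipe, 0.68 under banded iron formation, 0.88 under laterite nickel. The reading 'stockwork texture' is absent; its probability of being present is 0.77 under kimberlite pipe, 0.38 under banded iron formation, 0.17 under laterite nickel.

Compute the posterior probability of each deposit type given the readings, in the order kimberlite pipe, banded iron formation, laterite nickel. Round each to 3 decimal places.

0.024, 0.329, 0.647

By Bayes' rule with conditional independence, the unnormalized weight for each hypothesis is prior × ∏ likelihoods (using 1 − P(present | H) for each absent reading):
  kimberlite pipe: 0.36 × 0.11 × (1 − 0.77) = 0.009108
  banded iron formation: 0.30 × 0.68 × (1 − 0.38) = 0.12648
  laterite nickel: 0.34 × 0.88 × (1 − 0.17) = 0.24834
Marginal likelihood of the evidence = 0.38392.
P(kimberlite pipe | evidence) = 0.009108 / 0.38392 ≈ 0.024
P(banded iron formation | evidence) = 0.12648 / 0.38392 ≈ 0.329
P(laterite nickel | evidence) = 0.24834 / 0.38392 ≈ 0.647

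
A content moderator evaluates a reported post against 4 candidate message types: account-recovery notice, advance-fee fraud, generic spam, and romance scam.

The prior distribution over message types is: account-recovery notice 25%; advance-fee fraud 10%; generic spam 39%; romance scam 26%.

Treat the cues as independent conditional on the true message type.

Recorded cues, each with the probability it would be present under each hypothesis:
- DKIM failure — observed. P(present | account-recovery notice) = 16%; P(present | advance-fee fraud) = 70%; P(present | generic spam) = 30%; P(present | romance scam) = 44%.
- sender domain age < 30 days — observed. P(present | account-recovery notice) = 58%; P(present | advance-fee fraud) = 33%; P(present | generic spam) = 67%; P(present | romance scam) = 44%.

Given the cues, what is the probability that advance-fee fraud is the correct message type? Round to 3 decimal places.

0.132

For each hypothesis, the unnormalized posterior weight is prior × product of the cue likelihoods:
  account-recovery notice: 0.25 × 0.16 × 0.58 = 0.0232
  advance-fee fraud: 0.10 × 0.70 × 0.33 = 0.0231
  generic spam: 0.39 × 0.30 × 0.67 = 0.07839
  romance scam: 0.26 × 0.44 × 0.44 = 0.050336
The unnormalized weights sum to 0.17503.
P(advance-fee fraud | evidence) = 0.0231 / 0.17503 ≈ 0.132.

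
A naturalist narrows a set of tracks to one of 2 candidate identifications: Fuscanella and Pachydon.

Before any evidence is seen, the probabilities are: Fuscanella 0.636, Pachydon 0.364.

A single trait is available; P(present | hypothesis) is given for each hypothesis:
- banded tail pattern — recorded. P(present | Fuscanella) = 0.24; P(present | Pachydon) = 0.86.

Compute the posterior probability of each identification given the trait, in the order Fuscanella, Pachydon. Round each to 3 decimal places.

By Bayes' rule, the unnormalized weight for each hypothesis is prior × likelihood:
  Fuscanella: 0.636 × 0.24 = 0.15264
  Pachydon: 0.364 × 0.86 = 0.31304
Marginal likelihood of the evidence = 0.46568.
P(Fuscanella | evidence) = 0.15264 / 0.46568 ≈ 0.328
P(Pachydon | evidence) = 0.31304 / 0.46568 ≈ 0.672

0.328, 0.672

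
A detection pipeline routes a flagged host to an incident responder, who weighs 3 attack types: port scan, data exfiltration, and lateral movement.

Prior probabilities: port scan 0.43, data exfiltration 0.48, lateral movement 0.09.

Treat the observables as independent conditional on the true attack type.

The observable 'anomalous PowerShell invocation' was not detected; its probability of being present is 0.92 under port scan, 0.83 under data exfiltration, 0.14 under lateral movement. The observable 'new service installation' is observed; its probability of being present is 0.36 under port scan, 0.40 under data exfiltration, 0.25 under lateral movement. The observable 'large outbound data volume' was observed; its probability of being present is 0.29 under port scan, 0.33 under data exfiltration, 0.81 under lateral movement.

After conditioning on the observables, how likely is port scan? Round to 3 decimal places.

0.120

For each hypothesis, the unnormalized posterior weight is prior × product of the observable likelihoods (using 1 − P(present | H) for each absent observable):
  port scan: 0.43 × (1 − 0.92) × 0.36 × 0.29 = 0.0035914
  data exfiltration: 0.48 × (1 − 0.83) × 0.40 × 0.33 = 0.010771
  lateral movement: 0.09 × (1 − 0.14) × 0.25 × 0.81 = 0.015673
Normalizing constant Z = 0.0035914 + 0.010771 + 0.015673 = 0.030036.
P(port scan | evidence) = 0.0035914 / 0.030036 ≈ 0.120.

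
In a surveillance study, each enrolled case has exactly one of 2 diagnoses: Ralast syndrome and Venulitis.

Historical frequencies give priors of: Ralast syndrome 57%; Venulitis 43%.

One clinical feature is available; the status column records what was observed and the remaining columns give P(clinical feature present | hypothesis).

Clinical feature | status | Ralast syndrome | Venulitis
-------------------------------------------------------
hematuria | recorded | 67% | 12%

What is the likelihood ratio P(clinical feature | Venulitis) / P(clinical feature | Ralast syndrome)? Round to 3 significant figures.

0.179

Likelihood of this clinical feature under each hypothesis:
  Venulitis: 0.12
  Ralast syndrome: 0.67
Bayes factor = 0.12 / 0.67 ≈ 0.179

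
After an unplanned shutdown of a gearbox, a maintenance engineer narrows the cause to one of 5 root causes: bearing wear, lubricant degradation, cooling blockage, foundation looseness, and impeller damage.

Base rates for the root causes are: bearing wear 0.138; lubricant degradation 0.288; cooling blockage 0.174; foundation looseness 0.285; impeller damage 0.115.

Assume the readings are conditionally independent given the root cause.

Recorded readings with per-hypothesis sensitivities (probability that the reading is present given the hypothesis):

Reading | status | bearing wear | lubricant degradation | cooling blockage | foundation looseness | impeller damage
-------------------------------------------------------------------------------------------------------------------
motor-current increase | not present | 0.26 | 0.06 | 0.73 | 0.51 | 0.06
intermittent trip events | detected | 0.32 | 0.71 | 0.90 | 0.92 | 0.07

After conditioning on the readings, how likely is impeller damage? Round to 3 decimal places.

For each hypothesis, the unnormalized posterior weight is prior × product of the reading likelihoods (using 1 − P(present | H) for each absent reading):
  bearing wear: 0.138 × (1 − 0.26) × 0.32 = 0.032678
  lubricant degradation: 0.288 × (1 − 0.06) × 0.71 = 0.19221
  cooling blockage: 0.174 × (1 − 0.73) × 0.90 = 0.042282
  foundation looseness: 0.285 × (1 − 0.51) × 0.92 = 0.12848
  impeller damage: 0.115 × (1 − 0.06) × 0.07 = 0.007567
The unnormalized weights sum to 0.40322.
P(impeller damage | evidence) = 0.007567 / 0.40322 ≈ 0.019.

0.019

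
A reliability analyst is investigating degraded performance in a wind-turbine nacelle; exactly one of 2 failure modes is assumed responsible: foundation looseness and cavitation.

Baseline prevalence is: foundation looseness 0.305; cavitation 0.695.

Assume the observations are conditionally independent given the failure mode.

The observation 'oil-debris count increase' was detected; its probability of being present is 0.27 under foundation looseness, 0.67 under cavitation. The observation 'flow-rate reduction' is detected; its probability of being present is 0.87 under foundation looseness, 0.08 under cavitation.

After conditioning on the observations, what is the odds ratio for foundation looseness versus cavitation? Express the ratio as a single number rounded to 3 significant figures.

Posterior odds equal prior odds times the likelihood ratio; only the two competing hypotheses matter.
  foundation looseness: 0.305 × 0.27 × 0.87 = 0.071644
  cavitation: 0.695 × 0.67 × 0.08 = 0.037252
Odds(foundation looseness : cavitation) = 0.071644 / 0.037252 ≈ 1.92.

1.92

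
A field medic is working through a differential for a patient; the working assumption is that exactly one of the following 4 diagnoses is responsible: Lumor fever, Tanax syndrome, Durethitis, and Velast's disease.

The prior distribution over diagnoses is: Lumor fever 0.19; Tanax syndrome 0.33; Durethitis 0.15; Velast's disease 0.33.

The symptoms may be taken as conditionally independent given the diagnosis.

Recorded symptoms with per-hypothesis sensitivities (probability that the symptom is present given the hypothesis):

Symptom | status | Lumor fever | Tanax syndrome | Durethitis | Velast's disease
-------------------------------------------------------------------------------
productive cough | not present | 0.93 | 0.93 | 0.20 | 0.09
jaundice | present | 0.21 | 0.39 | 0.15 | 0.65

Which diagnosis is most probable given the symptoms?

Velast's disease

For each hypothesis, the unnormalized posterior weight is prior × product of the symptom likelihoods (using 1 − P(present | H) for each absent symptom):
  Lumor fever: 0.19 × (1 − 0.93) × 0.21 = 0.002793
  Tanax syndrome: 0.33 × (1 − 0.93) × 0.39 = 0.009009
  Durethitis: 0.15 × (1 − 0.20) × 0.15 = 0.018
  Velast's disease: 0.33 × (1 − 0.09) × 0.65 = 0.1952
The unnormalized weights sum to 0.225.
P(Lumor fever | evidence) ≈ 0.002793 / 0.225 ≈ 0.012
P(Tanax syndrome | evidence) ≈ 0.009009 / 0.225 ≈ 0.040
P(Durethitis | evidence) ≈ 0.018 / 0.225 ≈ 0.080
P(Velast's disease | evidence) ≈ 0.1952 / 0.225 ≈ 0.868
The largest is 0.868, so Velast's disease is most probable.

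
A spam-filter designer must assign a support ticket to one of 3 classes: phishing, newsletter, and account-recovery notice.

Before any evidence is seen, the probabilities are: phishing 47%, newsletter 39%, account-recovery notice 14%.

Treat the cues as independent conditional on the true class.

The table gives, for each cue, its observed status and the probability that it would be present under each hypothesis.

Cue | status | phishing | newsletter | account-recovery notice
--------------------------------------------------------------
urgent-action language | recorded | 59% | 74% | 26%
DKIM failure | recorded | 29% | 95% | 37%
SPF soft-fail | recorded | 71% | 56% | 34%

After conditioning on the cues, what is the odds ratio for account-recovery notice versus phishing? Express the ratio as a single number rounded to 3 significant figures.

The normalizing constant cancels in an odds ratio, so compute prior × likelihood for the two hypotheses only:
  account-recovery notice: 0.14 × 0.26 × 0.37 × 0.34 = 0.0045791
  phishing: 0.47 × 0.59 × 0.29 × 0.71 = 0.057096
Odds(account-recovery notice : phishing) = 0.0045791 / 0.057096 ≈ 0.0802.

0.0802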